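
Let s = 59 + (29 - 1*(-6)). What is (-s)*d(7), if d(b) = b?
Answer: -658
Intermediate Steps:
s = 94 (s = 59 + (29 + 6) = 59 + 35 = 94)
(-s)*d(7) = -1*94*7 = -94*7 = -658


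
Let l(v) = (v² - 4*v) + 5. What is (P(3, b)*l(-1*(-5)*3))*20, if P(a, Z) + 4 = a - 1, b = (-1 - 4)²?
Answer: -6800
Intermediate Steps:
b = 25 (b = (-5)² = 25)
l(v) = 5 + v² - 4*v
P(a, Z) = -5 + a (P(a, Z) = -4 + (a - 1) = -4 + (-1 + a) = -5 + a)
(P(3, b)*l(-1*(-5)*3))*20 = ((-5 + 3)*(5 + (-1*(-5)*3)² - 4*(-1*(-5))*3))*20 = -2*(5 + (5*3)² - 20*3)*20 = -2*(5 + 15² - 4*15)*20 = -2*(5 + 225 - 60)*20 = -2*170*20 = -340*20 = -6800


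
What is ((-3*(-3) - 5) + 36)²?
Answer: 1600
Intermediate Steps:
((-3*(-3) - 5) + 36)² = ((9 - 5) + 36)² = (4 + 36)² = 40² = 1600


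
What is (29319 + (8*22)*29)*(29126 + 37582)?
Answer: 2296289484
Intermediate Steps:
(29319 + (8*22)*29)*(29126 + 37582) = (29319 + 176*29)*66708 = (29319 + 5104)*66708 = 34423*66708 = 2296289484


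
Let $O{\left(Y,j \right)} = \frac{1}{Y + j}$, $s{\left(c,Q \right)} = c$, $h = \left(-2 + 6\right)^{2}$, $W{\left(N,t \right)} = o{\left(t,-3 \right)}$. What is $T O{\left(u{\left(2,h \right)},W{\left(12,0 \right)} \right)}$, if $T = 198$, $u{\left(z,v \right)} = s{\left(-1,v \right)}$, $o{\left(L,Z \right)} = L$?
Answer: $-198$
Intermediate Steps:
$W{\left(N,t \right)} = t$
$h = 16$ ($h = 4^{2} = 16$)
$u{\left(z,v \right)} = -1$
$T O{\left(u{\left(2,h \right)},W{\left(12,0 \right)} \right)} = \frac{198}{-1 + 0} = \frac{198}{-1} = 198 \left(-1\right) = -198$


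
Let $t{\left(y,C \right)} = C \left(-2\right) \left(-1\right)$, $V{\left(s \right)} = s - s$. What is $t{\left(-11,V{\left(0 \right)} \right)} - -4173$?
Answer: $4173$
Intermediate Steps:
$V{\left(s \right)} = 0$
$t{\left(y,C \right)} = 2 C$ ($t{\left(y,C \right)} = - 2 C \left(-1\right) = 2 C$)
$t{\left(-11,V{\left(0 \right)} \right)} - -4173 = 2 \cdot 0 - -4173 = 0 + 4173 = 4173$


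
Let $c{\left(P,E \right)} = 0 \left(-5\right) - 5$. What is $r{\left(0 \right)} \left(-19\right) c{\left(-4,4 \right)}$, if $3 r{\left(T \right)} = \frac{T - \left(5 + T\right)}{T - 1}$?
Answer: $\frac{475}{3} \approx 158.33$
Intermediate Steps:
$r{\left(T \right)} = - \frac{5}{3 \left(-1 + T\right)}$ ($r{\left(T \right)} = \frac{\left(T - \left(5 + T\right)\right) \frac{1}{T - 1}}{3} = \frac{\left(-5\right) \frac{1}{-1 + T}}{3} = - \frac{5}{3 \left(-1 + T\right)}$)
$c{\left(P,E \right)} = -5$ ($c{\left(P,E \right)} = 0 - 5 = -5$)
$r{\left(0 \right)} \left(-19\right) c{\left(-4,4 \right)} = - \frac{5}{-3 + 3 \cdot 0} \left(-19\right) \left(-5\right) = - \frac{5}{-3 + 0} \left(-19\right) \left(-5\right) = - \frac{5}{-3} \left(-19\right) \left(-5\right) = \left(-5\right) \left(- \frac{1}{3}\right) \left(-19\right) \left(-5\right) = \frac{5}{3} \left(-19\right) \left(-5\right) = \left(- \frac{95}{3}\right) \left(-5\right) = \frac{475}{3}$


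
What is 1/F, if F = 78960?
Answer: 1/78960 ≈ 1.2665e-5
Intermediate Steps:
1/F = 1/78960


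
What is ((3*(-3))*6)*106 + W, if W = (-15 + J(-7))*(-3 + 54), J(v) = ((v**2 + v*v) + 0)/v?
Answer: -7203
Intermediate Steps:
J(v) = 2*v (J(v) = ((v**2 + v**2) + 0)/v = (2*v**2 + 0)/v = (2*v**2)/v = 2*v)
W = -1479 (W = (-15 + 2*(-7))*(-3 + 54) = (-15 - 14)*51 = -29*51 = -1479)
((3*(-3))*6)*106 + W = ((3*(-3))*6)*106 - 1479 = -9*6*106 - 1479 = -54*106 - 1479 = -5724 - 1479 = -7203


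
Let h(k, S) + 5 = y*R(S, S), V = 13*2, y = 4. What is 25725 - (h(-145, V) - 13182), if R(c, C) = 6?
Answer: 38888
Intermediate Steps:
V = 26
h(k, S) = 19 (h(k, S) = -5 + 4*6 = -5 + 24 = 19)
25725 - (h(-145, V) - 13182) = 25725 - (19 - 13182) = 25725 - 1*(-13163) = 25725 + 13163 = 38888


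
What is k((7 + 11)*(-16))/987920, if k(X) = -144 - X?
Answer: 9/61745 ≈ 0.00014576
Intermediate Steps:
k((7 + 11)*(-16))/987920 = (-144 - (7 + 11)*(-16))/987920 = (-144 - 18*(-16))*(1/987920) = (-144 - 1*(-288))*(1/987920) = (-144 + 288)*(1/987920) = 144*(1/987920) = 9/61745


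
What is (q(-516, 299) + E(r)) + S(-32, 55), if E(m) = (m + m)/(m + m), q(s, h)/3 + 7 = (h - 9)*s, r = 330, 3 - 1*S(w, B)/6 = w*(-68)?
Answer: -461978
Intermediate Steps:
S(w, B) = 18 + 408*w (S(w, B) = 18 - 6*w*(-68) = 18 - (-408)*w = 18 + 408*w)
q(s, h) = -21 + 3*s*(-9 + h) (q(s, h) = -21 + 3*((h - 9)*s) = -21 + 3*((-9 + h)*s) = -21 + 3*(s*(-9 + h)) = -21 + 3*s*(-9 + h))
E(m) = 1 (E(m) = (2*m)/((2*m)) = (2*m)*(1/(2*m)) = 1)
(q(-516, 299) + E(r)) + S(-32, 55) = ((-21 - 27*(-516) + 3*299*(-516)) + 1) + (18 + 408*(-32)) = ((-21 + 13932 - 462852) + 1) + (18 - 13056) = (-448941 + 1) - 13038 = -448940 - 13038 = -461978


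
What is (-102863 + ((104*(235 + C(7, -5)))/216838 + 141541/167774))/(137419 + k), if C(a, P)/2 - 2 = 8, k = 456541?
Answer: -1871049013266159/10804066652191760 ≈ -0.17318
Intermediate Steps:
C(a, P) = 20 (C(a, P) = 4 + 2*8 = 4 + 16 = 20)
(-102863 + ((104*(235 + C(7, -5)))/216838 + 141541/167774))/(137419 + k) = (-102863 + ((104*(235 + 20))/216838 + 141541/167774))/(137419 + 456541) = (-102863 + ((104*255)*(1/216838) + 141541*(1/167774)))/593960 = (-102863 + (26520*(1/216838) + 141541/167774))*(1/593960) = (-102863 + (13260/108419 + 141541/167774))*(1/593960) = (-102863 + 17570416919/18189889306)*(1/593960) = -1871049013266159/18189889306*1/593960 = -1871049013266159/10804066652191760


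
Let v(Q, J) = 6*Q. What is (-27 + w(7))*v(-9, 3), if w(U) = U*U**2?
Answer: -17064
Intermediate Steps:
w(U) = U**3
(-27 + w(7))*v(-9, 3) = (-27 + 7**3)*(6*(-9)) = (-27 + 343)*(-54) = 316*(-54) = -17064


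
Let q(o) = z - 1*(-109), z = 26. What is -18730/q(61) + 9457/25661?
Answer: -95870767/692847 ≈ -138.37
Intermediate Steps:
q(o) = 135 (q(o) = 26 - 1*(-109) = 26 + 109 = 135)
-18730/q(61) + 9457/25661 = -18730/135 + 9457/25661 = -18730*1/135 + 9457*(1/25661) = -3746/27 + 9457/25661 = -95870767/692847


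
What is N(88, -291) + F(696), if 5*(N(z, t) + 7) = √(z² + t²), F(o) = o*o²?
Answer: 337153529 + √3697 ≈ 3.3715e+8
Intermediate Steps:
F(o) = o³
N(z, t) = -7 + √(t² + z²)/5 (N(z, t) = -7 + √(z² + t²)/5 = -7 + √(t² + z²)/5)
N(88, -291) + F(696) = (-7 + √((-291)² + 88²)/5) + 696³ = (-7 + √(84681 + 7744)/5) + 337153536 = (-7 + √92425/5) + 337153536 = (-7 + (5*√3697)/5) + 337153536 = (-7 + √3697) + 337153536 = 337153529 + √3697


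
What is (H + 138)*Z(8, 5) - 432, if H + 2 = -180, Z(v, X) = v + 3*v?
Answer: -1840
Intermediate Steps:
Z(v, X) = 4*v
H = -182 (H = -2 - 180 = -182)
(H + 138)*Z(8, 5) - 432 = (-182 + 138)*(4*8) - 432 = -44*32 - 432 = -1408 - 432 = -1840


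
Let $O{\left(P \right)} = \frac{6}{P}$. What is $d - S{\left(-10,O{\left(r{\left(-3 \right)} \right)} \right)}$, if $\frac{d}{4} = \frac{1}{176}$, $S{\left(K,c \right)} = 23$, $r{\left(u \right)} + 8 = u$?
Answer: $- \frac{1011}{44} \approx -22.977$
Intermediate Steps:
$r{\left(u \right)} = -8 + u$
$d = \frac{1}{44}$ ($d = \frac{4}{176} = 4 \cdot \frac{1}{176} = \frac{1}{44} \approx 0.022727$)
$d - S{\left(-10,O{\left(r{\left(-3 \right)} \right)} \right)} = \frac{1}{44} - 23 = - \frac{1011}{44}$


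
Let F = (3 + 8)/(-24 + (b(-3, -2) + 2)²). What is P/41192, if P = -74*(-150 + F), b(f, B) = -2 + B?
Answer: 111407/411920 ≈ 0.27046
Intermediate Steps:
F = -11/20 (F = (3 + 8)/(-24 + ((-2 - 2) + 2)²) = 11/(-24 + (-4 + 2)²) = 11/(-24 + (-2)²) = 11/(-24 + 4) = 11/(-20) = 11*(-1/20) = -11/20 ≈ -0.55000)
P = 111407/10 (P = -74*(-150 - 11/20) = -74*(-3011/20) = 111407/10 ≈ 11141.)
P/41192 = (111407/10)/41192 = (111407/10)*(1/41192) = 111407/411920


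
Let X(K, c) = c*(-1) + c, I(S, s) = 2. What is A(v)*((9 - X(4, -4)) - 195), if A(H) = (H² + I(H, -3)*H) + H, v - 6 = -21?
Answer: -33480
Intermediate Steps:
v = -15 (v = 6 - 21 = -15)
X(K, c) = 0 (X(K, c) = -c + c = 0)
A(H) = H² + 3*H (A(H) = (H² + 2*H) + H = H² + 3*H)
A(v)*((9 - X(4, -4)) - 195) = (-15*(3 - 15))*((9 - 1*0) - 195) = (-15*(-12))*((9 + 0) - 195) = 180*(9 - 195) = 180*(-186) = -33480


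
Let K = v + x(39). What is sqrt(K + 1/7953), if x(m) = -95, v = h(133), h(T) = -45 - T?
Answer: 4*I*sqrt(1079206194)/7953 ≈ 16.523*I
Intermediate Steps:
v = -178 (v = -45 - 1*133 = -45 - 133 = -178)
K = -273 (K = -178 - 95 = -273)
sqrt(K + 1/7953) = sqrt(-273 + 1/7953) = sqrt(-2171168/7953) = 4*I*sqrt(1079206194)/7953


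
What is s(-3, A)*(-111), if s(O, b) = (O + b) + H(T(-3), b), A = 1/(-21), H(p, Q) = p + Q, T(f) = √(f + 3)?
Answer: 2405/7 ≈ 343.57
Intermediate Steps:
T(f) = √(3 + f)
H(p, Q) = Q + p
A = -1/21 ≈ -0.047619
s(O, b) = O + 2*b (s(O, b) = (O + b) + (b + √(3 - 3)) = (O + b) + (b + √0) = (O + b) + (b + 0) = (O + b) + b = O + 2*b)
s(-3, A)*(-111) = (-3 + 2*(-1/21))*(-111) = (-3 - 2/21)*(-111) = -65/21*(-111) = 2405/7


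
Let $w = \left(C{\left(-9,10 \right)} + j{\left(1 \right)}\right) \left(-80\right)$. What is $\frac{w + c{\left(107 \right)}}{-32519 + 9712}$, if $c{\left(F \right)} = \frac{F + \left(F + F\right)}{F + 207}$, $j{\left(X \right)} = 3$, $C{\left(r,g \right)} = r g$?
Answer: $- \frac{2185761}{7161398} \approx -0.30521$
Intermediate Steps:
$C{\left(r,g \right)} = g r$
$c{\left(F \right)} = \frac{3 F}{207 + F}$ ($c{\left(F \right)} = \frac{F + 2 F}{207 + F} = \frac{3 F}{207 + F}$)
$w = 6960$ ($w = \left(10 \left(-9\right) + 3\right) \left(-80\right) = \left(-90 + 3\right) \left(-80\right) = \left(-87\right) \left(-80\right) = 6960$)
$\frac{w + c{\left(107 \right)}}{-32519 + 9712} = \frac{6960 + 3 \cdot 107 \frac{1}{207 + 107}}{-32519 + 9712} = \frac{6960 + 3 \cdot 107 \cdot \frac{1}{314}}{-22807} = \left(6960 + 3 \cdot 107 \cdot \frac{1}{314}\right) \left(- \frac{1}{22807}\right) = \left(6960 + \frac{321}{314}\right) \left(- \frac{1}{22807}\right) = \frac{2185761}{314} \left(- \frac{1}{22807}\right) = - \frac{2185761}{7161398}$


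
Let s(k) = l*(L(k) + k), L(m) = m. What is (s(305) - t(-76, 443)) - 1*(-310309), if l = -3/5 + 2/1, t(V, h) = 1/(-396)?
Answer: 123220549/396 ≈ 3.1116e+5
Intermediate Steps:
t(V, h) = -1/396
l = 7/5 (l = -3*⅕ + 2*1 = -⅗ + 2 = 7/5 ≈ 1.4000)
s(k) = 14*k/5 (s(k) = 7*(k + k)/5 = 7*(2*k)/5 = 14*k/5)
(s(305) - t(-76, 443)) - 1*(-310309) = ((14/5)*305 - 1*(-1/396)) - 1*(-310309) = (854 + 1/396) + 310309 = 338185/396 + 310309 = 123220549/396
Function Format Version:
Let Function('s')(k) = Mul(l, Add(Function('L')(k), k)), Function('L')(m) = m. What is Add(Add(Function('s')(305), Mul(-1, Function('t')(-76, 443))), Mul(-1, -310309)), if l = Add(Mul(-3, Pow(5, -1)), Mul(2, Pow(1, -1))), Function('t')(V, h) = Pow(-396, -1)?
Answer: Rational(123220549, 396) ≈ 3.1116e+5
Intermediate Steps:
Function('t')(V, h) = Rational(-1, 396)
l = Rational(7, 5) (l = Add(Mul(-3, Rational(1, 5)), Mul(2, 1)) = Add(Rational(-3, 5), 2) = Rational(7, 5) ≈ 1.4000)
Function('s')(k) = Mul(Rational(14, 5), k) (Function('s')(k) = Mul(Rational(7, 5), Add(k, k)) = Mul(Rational(7, 5), Mul(2, k)) = Mul(Rational(14, 5), k))
Add(Add(Function('s')(305), Mul(-1, Function('t')(-76, 443))), Mul(-1, -310309)) = Add(Add(Mul(Rational(14, 5), 305), Mul(-1, Rational(-1, 396))), Mul(-1, -310309)) = Add(Add(854, Rational(1, 396)), 310309) = Add(Rational(338185, 396), 310309) = Rational(123220549, 396)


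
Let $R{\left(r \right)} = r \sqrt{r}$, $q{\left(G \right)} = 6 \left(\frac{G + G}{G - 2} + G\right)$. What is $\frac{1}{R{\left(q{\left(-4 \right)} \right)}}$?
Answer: $\frac{i}{64} \approx 0.015625 i$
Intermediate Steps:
$q{\left(G \right)} = 6 G + \frac{12 G}{-2 + G}$ ($q{\left(G \right)} = 6 \left(\frac{2 G}{-2 + G} + G\right) = 6 \left(G + \frac{2 G}{-2 + G}\right) = 6 G + \frac{12 G}{-2 + G}$)
$R{\left(r \right)} = r^{\frac{3}{2}}$
$\frac{1}{R{\left(q{\left(-4 \right)} \right)}} = \frac{1}{\left(\frac{6 \left(-4\right)^{2}}{-2 - 4}\right)^{\frac{3}{2}}} = \frac{1}{\left(6 \cdot 16 \frac{1}{-6}\right)^{\frac{3}{2}}} = \frac{1}{\left(6 \cdot 16 \left(- \frac{1}{6}\right)\right)^{\frac{3}{2}}} = \frac{1}{\left(-16\right)^{\frac{3}{2}}} = \frac{1}{\left(-64\right) i} = \frac{i}{64}$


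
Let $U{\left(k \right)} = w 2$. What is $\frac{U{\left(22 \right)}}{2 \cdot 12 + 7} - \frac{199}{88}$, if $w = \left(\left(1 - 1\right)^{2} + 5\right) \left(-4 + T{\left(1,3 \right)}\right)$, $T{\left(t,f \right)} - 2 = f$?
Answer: $- \frac{5289}{2728} \approx -1.9388$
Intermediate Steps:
$T{\left(t,f \right)} = 2 + f$
$w = 5$ ($w = \left(\left(1 - 1\right)^{2} + 5\right) \left(-4 + \left(2 + 3\right)\right) = \left(0^{2} + 5\right) \left(-4 + 5\right) = \left(0 + 5\right) 1 = 5 \cdot 1 = 5$)
$U{\left(k \right)} = 10$ ($U{\left(k \right)} = 5 \cdot 2 = 10$)
$\frac{U{\left(22 \right)}}{2 \cdot 12 + 7} - \frac{199}{88} = \frac{10}{2 \cdot 12 + 7} - \frac{199}{88} = \frac{10}{24 + 7} - \frac{199}{88} = \frac{10}{31} - \frac{199}{88} = - \frac{5289}{2728}$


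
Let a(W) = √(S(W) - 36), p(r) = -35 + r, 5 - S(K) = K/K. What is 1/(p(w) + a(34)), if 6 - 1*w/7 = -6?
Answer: 49/2433 - 4*I*√2/2433 ≈ 0.02014 - 0.0023251*I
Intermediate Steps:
w = 84 (w = 42 - 7*(-6) = 42 + 42 = 84)
S(K) = 4 (S(K) = 5 - K/K = 5 - 1*1 = 5 - 1 = 4)
a(W) = 4*I*√2 (a(W) = √(4 - 36) = √(-32) = 4*I*√2)
1/(p(w) + a(34)) = 1/((-35 + 84) + 4*I*√2) = 1/(49 + 4*I*√2)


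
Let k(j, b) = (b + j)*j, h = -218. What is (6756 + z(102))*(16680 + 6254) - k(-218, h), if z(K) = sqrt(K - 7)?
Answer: 154847056 + 22934*sqrt(95) ≈ 1.5507e+8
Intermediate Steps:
z(K) = sqrt(-7 + K)
k(j, b) = j*(b + j)
(6756 + z(102))*(16680 + 6254) - k(-218, h) = (6756 + sqrt(-7 + 102))*(16680 + 6254) - (-218)*(-218 - 218) = (6756 + sqrt(95))*22934 - (-218)*(-436) = (154942104 + 22934*sqrt(95)) - 1*95048 = (154942104 + 22934*sqrt(95)) - 95048 = 154847056 + 22934*sqrt(95)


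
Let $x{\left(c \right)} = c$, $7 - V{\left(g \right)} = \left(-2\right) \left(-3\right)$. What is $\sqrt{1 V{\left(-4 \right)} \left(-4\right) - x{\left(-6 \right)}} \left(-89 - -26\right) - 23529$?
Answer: $-23529 - 63 \sqrt{2} \approx -23618.0$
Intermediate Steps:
$V{\left(g \right)} = 1$ ($V{\left(g \right)} = 7 - \left(-2\right) \left(-3\right) = 7 - 6 = 1$)
$\sqrt{1 V{\left(-4 \right)} \left(-4\right) - x{\left(-6 \right)}} \left(-89 - -26\right) - 23529 = \sqrt{1 \cdot 1 \left(-4\right) - -6} \left(-89 - -26\right) - 23529 = \sqrt{1 \left(-4\right) + 6} \left(-89 + 26\right) - 23529 = \sqrt{-4 + 6} \left(-63\right) - 23529 = \sqrt{2} \left(-63\right) - 23529 = - 63 \sqrt{2} - 23529 = -23529 - 63 \sqrt{2}$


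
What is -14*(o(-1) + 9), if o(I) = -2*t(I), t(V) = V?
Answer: -154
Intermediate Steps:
o(I) = -2*I
-14*(o(-1) + 9) = -14*(-2*(-1) + 9) = -14*(2 + 9) = -14*11 = -154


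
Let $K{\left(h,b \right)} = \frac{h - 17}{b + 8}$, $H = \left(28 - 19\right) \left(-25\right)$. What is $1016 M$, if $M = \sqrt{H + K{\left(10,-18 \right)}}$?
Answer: $\frac{508 i \sqrt{22430}}{5} \approx 15216.0 i$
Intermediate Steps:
$H = -225$ ($H = 9 \left(-25\right) = -225$)
$K{\left(h,b \right)} = \frac{-17 + h}{8 + b}$
$M = \frac{i \sqrt{22430}}{10}$ ($M = \sqrt{-225 + \frac{-17 + 10}{8 - 18}} = \sqrt{-225 + \frac{1}{-10} \left(-7\right)} = \sqrt{-225 - - \frac{7}{10}} = \sqrt{-225 + \frac{7}{10}} = \sqrt{- \frac{2243}{10}} = \frac{i \sqrt{22430}}{10} \approx 14.977 i$)
$1016 M = 1016 \frac{i \sqrt{22430}}{10} = \frac{508 i \sqrt{22430}}{5}$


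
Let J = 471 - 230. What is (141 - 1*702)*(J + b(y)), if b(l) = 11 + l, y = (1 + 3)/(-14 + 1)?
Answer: -1835592/13 ≈ -1.4120e+5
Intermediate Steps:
y = -4/13 (y = 4/(-13) = 4*(-1/13) = -4/13 ≈ -0.30769)
J = 241
(141 - 1*702)*(J + b(y)) = (141 - 1*702)*(241 + (11 - 4/13)) = (141 - 702)*(241 + 139/13) = -561*3272/13 = -1835592/13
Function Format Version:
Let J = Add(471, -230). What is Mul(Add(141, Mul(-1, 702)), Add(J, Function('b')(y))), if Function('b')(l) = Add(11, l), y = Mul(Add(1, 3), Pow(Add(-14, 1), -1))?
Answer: Rational(-1835592, 13) ≈ -1.4120e+5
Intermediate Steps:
y = Rational(-4, 13) (y = Mul(4, Pow(-13, -1)) = Mul(4, Rational(-1, 13)) = Rational(-4, 13) ≈ -0.30769)
J = 241
Mul(Add(141, Mul(-1, 702)), Add(J, Function('b')(y))) = Mul(Add(141, Mul(-1, 702)), Add(241, Add(11, Rational(-4, 13)))) = Mul(Add(141, -702), Add(241, Rational(139, 13))) = Mul(-561, Rational(3272, 13)) = Rational(-1835592, 13)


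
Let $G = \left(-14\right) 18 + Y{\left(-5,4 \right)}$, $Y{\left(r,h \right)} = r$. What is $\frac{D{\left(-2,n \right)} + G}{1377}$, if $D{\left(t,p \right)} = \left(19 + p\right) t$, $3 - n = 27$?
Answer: $- \frac{247}{1377} \approx -0.17938$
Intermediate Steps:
$n = -24$ ($n = 3 - 27 = -24$)
$D{\left(t,p \right)} = t \left(19 + p\right)$
$G = -257$ ($G = \left(-14\right) 18 - 5 = -252 - 5 = -257$)
$\frac{D{\left(-2,n \right)} + G}{1377} = \frac{- 2 \left(19 - 24\right) - 257}{1377} = \left(\left(-2\right) \left(-5\right) - 257\right) \frac{1}{1377} = \left(10 - 257\right) \frac{1}{1377} = \left(-247\right) \frac{1}{1377} = - \frac{247}{1377}$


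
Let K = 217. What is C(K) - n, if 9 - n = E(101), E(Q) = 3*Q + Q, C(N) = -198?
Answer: 197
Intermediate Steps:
E(Q) = 4*Q
n = -395 (n = 9 - 4*101 = 9 - 1*404 = 9 - 404 = -395)
C(K) - n = -198 - 1*(-395) = -198 + 395 = 197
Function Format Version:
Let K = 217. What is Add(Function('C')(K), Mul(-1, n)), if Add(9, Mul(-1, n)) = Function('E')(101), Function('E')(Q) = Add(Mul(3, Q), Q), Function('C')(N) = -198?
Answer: 197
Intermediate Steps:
Function('E')(Q) = Mul(4, Q)
n = -395 (n = Add(9, Mul(-1, Mul(4, 101))) = Add(9, Mul(-1, 404)) = Add(9, -404) = -395)
Add(Function('C')(K), Mul(-1, n)) = Add(-198, Mul(-1, -395)) = Add(-198, 395) = 197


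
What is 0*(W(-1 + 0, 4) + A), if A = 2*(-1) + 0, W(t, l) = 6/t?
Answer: 0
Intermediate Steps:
A = -2 (A = -2 + 0 = -2)
0*(W(-1 + 0, 4) + A) = 0*(6/(-1 + 0) - 2) = 0*(6/(-1) - 2) = 0*(6*(-1) - 2) = 0*(-6 - 2) = 0*(-8) = 0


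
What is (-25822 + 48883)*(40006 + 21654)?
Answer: 1421941260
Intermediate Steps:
(-25822 + 48883)*(40006 + 21654) = 23061*61660 = 1421941260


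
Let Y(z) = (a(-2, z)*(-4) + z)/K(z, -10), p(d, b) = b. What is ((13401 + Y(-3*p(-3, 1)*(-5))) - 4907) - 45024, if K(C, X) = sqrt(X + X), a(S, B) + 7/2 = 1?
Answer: -36530 - 5*I*sqrt(5)/2 ≈ -36530.0 - 5.5902*I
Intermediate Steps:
a(S, B) = -5/2 (a(S, B) = -7/2 + 1 = -5/2)
K(C, X) = sqrt(2)*sqrt(X) (K(C, X) = sqrt(2*X) = sqrt(2)*sqrt(X))
Y(z) = -I*sqrt(5)*(10 + z)/10 (Y(z) = (-5/2*(-4) + z)/((sqrt(2)*sqrt(-10))) = (10 + z)/((sqrt(2)*(I*sqrt(10)))) = (10 + z)/((2*I*sqrt(5))) = (10 + z)*(-I*sqrt(5)/10) = -I*sqrt(5)*(10 + z)/10)
((13401 + Y(-3*p(-3, 1)*(-5))) - 4907) - 45024 = ((13401 + I*sqrt(5)*(-10 - (-3*1)*(-5))/10) - 4907) - 45024 = ((13401 + I*sqrt(5)*(-10 - (-3)*(-5))/10) - 4907) - 45024 = ((13401 + I*sqrt(5)*(-10 - 1*15)/10) - 4907) - 45024 = ((13401 + I*sqrt(5)*(-10 - 15)/10) - 4907) - 45024 = ((13401 + (1/10)*I*sqrt(5)*(-25)) - 4907) - 45024 = ((13401 - 5*I*sqrt(5)/2) - 4907) - 45024 = (8494 - 5*I*sqrt(5)/2) - 45024 = -36530 - 5*I*sqrt(5)/2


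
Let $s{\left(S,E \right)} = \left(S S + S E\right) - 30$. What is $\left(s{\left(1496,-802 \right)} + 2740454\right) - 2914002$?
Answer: $864646$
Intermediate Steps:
$s{\left(S,E \right)} = -30 + S^{2} + E S$ ($s{\left(S,E \right)} = \left(S^{2} + E S\right) - 30 = -30 + S^{2} + E S$)
$\left(s{\left(1496,-802 \right)} + 2740454\right) - 2914002 = \left(\left(-30 + 1496^{2} - 1199792\right) + 2740454\right) - 2914002 = \left(\left(-30 + 2238016 - 1199792\right) + 2740454\right) - 2914002 = \left(1038194 + 2740454\right) - 2914002 = 3778648 - 2914002 = 864646$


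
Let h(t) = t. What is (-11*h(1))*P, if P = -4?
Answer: 44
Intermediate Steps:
(-11*h(1))*P = -11*1*(-4) = -11*(-4) = 44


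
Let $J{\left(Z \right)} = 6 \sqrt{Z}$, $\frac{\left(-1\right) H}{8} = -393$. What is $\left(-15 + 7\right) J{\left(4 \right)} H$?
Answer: $-301824$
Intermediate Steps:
$H = 3144$ ($H = \left(-8\right) \left(-393\right) = 3144$)
$\left(-15 + 7\right) J{\left(4 \right)} H = \left(-15 + 7\right) 6 \sqrt{4} \cdot 3144 = - 8 \cdot 6 \cdot 2 \cdot 3144 = \left(-8\right) 12 \cdot 3144 = \left(-96\right) 3144 = -301824$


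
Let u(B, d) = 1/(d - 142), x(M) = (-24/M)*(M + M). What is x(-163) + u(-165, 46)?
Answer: -4609/96 ≈ -48.010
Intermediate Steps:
x(M) = -48 (x(M) = (-24/M)*(2*M) = -48)
u(B, d) = 1/(-142 + d)
x(-163) + u(-165, 46) = -48 + 1/(-142 + 46) = -48 + 1/(-96) = -48 - 1/96 = -4609/96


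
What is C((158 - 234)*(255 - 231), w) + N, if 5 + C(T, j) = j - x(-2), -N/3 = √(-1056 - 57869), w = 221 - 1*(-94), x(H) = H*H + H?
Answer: 308 - 15*I*√2357 ≈ 308.0 - 728.23*I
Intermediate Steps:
x(H) = H + H² (x(H) = H² + H = H + H²)
w = 315 (w = 221 + 94 = 315)
N = -15*I*√2357 (N = -3*√(-1056 - 57869) = -15*I*√2357 ≈ -728.23*I)
C(T, j) = -7 + j (C(T, j) = -5 + (j - (-2)*(1 - 2)) = -5 + (j - (-2)*(-1)) = -5 + (j - 1*2) = -5 + (j - 2) = -5 + (-2 + j) = -7 + j)
C((158 - 234)*(255 - 231), w) + N = (-7 + 315) - 15*I*√2357 = 308 - 15*I*√2357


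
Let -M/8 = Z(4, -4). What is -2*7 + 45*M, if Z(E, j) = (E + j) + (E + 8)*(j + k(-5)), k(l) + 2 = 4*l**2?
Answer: -406094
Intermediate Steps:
k(l) = -2 + 4*l**2
Z(E, j) = E + j + (8 + E)*(98 + j) (Z(E, j) = (E + j) + (E + 8)*(j + (-2 + 4*(-5)**2)) = (E + j) + (8 + E)*(j + (-2 + 4*25)) = (E + j) + (8 + E)*(j + (-2 + 100)) = (E + j) + (8 + E)*(j + 98) = (E + j) + (8 + E)*(98 + j) = E + j + (8 + E)*(98 + j))
M = -9024 (M = -8*(784 + 9*(-4) + 99*4 + 4*(-4)) = -8*(784 - 36 + 396 - 16) = -8*1128 = -9024)
-2*7 + 45*M = -2*7 + 45*(-9024) = -14 - 406080 = -406094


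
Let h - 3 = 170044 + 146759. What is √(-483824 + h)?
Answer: 37*I*√122 ≈ 408.68*I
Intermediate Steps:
h = 316806 (h = 3 + (170044 + 146759) = 3 + 316803 = 316806)
√(-483824 + h) = √(-483824 + 316806) = √(-167018) = 37*I*√122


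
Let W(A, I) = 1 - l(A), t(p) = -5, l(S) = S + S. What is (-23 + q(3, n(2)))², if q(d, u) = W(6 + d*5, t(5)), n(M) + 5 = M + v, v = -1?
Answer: 4096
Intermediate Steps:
l(S) = 2*S
n(M) = -6 + M (n(M) = -5 + (M - 1) = -5 + (-1 + M) = -6 + M)
W(A, I) = 1 - 2*A
q(d, u) = -11 - 10*d (q(d, u) = 1 - 2*(6 + d*5) = 1 - 2*(6 + 5*d) = 1 + (-12 - 10*d) = -11 - 10*d)
(-23 + q(3, n(2)))² = (-23 + (-11 - 10*3))² = (-23 + (-11 - 30))² = (-23 - 41)² = (-64)² = 4096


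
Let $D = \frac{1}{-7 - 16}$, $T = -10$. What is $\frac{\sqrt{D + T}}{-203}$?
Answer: $- \frac{i \sqrt{5313}}{4669} \approx - 0.015612 i$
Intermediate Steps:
$D = - \frac{1}{23}$ ($D = \frac{1}{-23} = - \frac{1}{23} \approx -0.043478$)
$\frac{\sqrt{D + T}}{-203} = \frac{\sqrt{- \frac{1}{23} - 10}}{-203} = \sqrt{- \frac{231}{23}} \left(- \frac{1}{203}\right) = \frac{i \sqrt{5313}}{23} \left(- \frac{1}{203}\right) = - \frac{i \sqrt{5313}}{4669}$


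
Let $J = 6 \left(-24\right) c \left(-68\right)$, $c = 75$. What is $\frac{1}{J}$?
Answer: $\frac{1}{734400} \approx 1.3617 \cdot 10^{-6}$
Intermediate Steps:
$J = 734400$ ($J = 6 \left(-24\right) 75 \left(-68\right) = \left(-144\right) 75 \left(-68\right) = \left(-10800\right) \left(-68\right) = 734400$)
$\frac{1}{J} = \frac{1}{734400}$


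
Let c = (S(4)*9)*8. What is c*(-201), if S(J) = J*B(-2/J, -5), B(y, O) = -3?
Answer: 173664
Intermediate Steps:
S(J) = -3*J (S(J) = J*(-3) = -3*J)
c = -864 (c = (-3*4*9)*8 = -12*9*8 = -108*8 = -864)
c*(-201) = -864*(-201) = 173664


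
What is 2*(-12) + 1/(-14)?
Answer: -337/14 ≈ -24.071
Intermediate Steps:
2*(-12) + 1/(-14) = -24 - 1/14 = -337/14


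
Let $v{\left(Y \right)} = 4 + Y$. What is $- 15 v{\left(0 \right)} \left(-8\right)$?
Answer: $480$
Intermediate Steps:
$- 15 v{\left(0 \right)} \left(-8\right) = - 15 \left(4 + 0\right) \left(-8\right) = \left(-15\right) 4 \left(-8\right) = \left(-60\right) \left(-8\right) = 480$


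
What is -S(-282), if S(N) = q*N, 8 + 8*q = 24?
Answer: 564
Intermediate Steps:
q = 2 (q = -1 + (⅛)*24 = -1 + 3 = 2)
S(N) = 2*N
-S(-282) = -2*(-282) = -1*(-564) = 564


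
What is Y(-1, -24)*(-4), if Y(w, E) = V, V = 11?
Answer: -44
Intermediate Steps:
Y(w, E) = 11
Y(-1, -24)*(-4) = 11*(-4) = -44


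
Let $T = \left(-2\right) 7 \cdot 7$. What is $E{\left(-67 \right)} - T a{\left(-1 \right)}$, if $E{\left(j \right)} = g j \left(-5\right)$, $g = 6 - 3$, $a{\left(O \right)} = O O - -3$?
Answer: $1397$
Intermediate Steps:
$a{\left(O \right)} = 3 + O^{2}$ ($a{\left(O \right)} = O^{2} + 3 = 3 + O^{2}$)
$T = -98$ ($T = \left(-14\right) 7 = -98$)
$g = 3$ ($g = 6 - 3 = 3$)
$E{\left(j \right)} = - 15 j$ ($E{\left(j \right)} = 3 j \left(-5\right) = - 15 j$)
$E{\left(-67 \right)} - T a{\left(-1 \right)} = \left(-15\right) \left(-67\right) - - 98 \left(3 + \left(-1\right)^{2}\right) = 1005 - - 98 \left(3 + 1\right) = 1005 - \left(-98\right) 4 = 1005 - -392 = 1005 + 392 = 1397$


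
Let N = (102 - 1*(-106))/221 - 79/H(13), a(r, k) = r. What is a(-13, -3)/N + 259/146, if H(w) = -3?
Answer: 20267/15622 ≈ 1.2973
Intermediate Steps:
N = 1391/51 (N = (102 - 1*(-106))/221 - 79/(-3) = (102 + 106)*(1/221) - 79*(-⅓) = 208*(1/221) + 79/3 = 16/17 + 79/3 = 1391/51 ≈ 27.275)
a(-13, -3)/N + 259/146 = -13/1391/51 + 259/146 = -13*51/1391 + 259*(1/146) = -51/107 + 259/146 = 20267/15622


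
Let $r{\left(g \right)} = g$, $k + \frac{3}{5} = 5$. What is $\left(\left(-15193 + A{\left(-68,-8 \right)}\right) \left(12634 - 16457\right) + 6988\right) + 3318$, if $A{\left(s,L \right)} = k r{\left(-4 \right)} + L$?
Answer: $\frac{290955069}{5} \approx 5.8191 \cdot 10^{7}$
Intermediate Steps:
$k = \frac{22}{5}$ ($k = - \frac{3}{5} + 5 = \frac{22}{5} \approx 4.4$)
$A{\left(s,L \right)} = - \frac{88}{5} + L$ ($A{\left(s,L \right)} = \frac{22}{5} \left(-4\right) + L = - \frac{88}{5} + L$)
$\left(\left(-15193 + A{\left(-68,-8 \right)}\right) \left(12634 - 16457\right) + 6988\right) + 3318 = \left(\left(-15193 - \frac{128}{5}\right) \left(12634 - 16457\right) + 6988\right) + 3318 = \left(\left(-15193 - \frac{128}{5}\right) \left(-3823\right) + 6988\right) + 3318 = \left(\left(- \frac{76093}{5}\right) \left(-3823\right) + 6988\right) + 3318 = \left(\frac{290903539}{5} + 6988\right) + 3318 = \frac{290938479}{5} + 3318 = \frac{290955069}{5}$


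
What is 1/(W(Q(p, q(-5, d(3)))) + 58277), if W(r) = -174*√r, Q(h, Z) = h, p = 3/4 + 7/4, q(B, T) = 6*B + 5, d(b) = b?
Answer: 58277/3396133039 + 87*√10/3396133039 ≈ 1.7241e-5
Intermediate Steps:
q(B, T) = 5 + 6*B
p = 5/2 (p = 3*(¼) + 7*(¼) = ¾ + 7/4 = 5/2 ≈ 2.5000)
1/(W(Q(p, q(-5, d(3)))) + 58277) = 1/(-87*√10 + 58277) = 1/(58277 - 87*√10)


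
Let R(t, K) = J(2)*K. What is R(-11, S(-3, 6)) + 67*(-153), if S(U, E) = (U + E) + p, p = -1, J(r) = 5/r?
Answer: -10246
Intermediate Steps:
S(U, E) = -1 + E + U (S(U, E) = (U + E) - 1 = (E + U) - 1 = -1 + E + U)
R(t, K) = 5*K/2 (R(t, K) = (5/2)*K = (5*(1/2))*K = 5*K/2)
R(-11, S(-3, 6)) + 67*(-153) = 5*(-1 + 6 - 3)/2 + 67*(-153) = (5/2)*2 - 10251 = 5 - 10251 = -10246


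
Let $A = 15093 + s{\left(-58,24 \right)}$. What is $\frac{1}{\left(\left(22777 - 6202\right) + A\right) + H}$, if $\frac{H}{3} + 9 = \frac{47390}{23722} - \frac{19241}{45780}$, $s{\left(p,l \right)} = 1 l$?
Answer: $\frac{180998860}{5732185441499} \approx 3.1576 \cdot 10^{-5}$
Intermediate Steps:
$s{\left(p,l \right)} = l$
$A = 15117$ ($A = 15093 + 24 = 15117$)
$H = - \frac{4030429621}{180998860}$ ($H = -27 + 3 \left(\frac{47390}{23722} - \frac{19241}{45780}\right) = -27 + 3 \left(47390 \cdot \frac{1}{23722} - \frac{19241}{45780}\right) = -27 + 3 \left(\frac{23695}{11861} - \frac{19241}{45780}\right) = -27 + 3 \cdot \frac{856539599}{542996580} = -27 + \frac{856539599}{180998860} = - \frac{4030429621}{180998860} \approx -22.268$)
$\frac{1}{\left(\left(22777 - 6202\right) + A\right) + H} = \frac{1}{\left(\left(22777 - 6202\right) + 15117\right) - \frac{4030429621}{180998860}} = \frac{1}{\left(16575 + 15117\right) - \frac{4030429621}{180998860}} = \frac{1}{31692 - \frac{4030429621}{180998860}} = \frac{1}{\frac{5732185441499}{180998860}} = \frac{180998860}{5732185441499}$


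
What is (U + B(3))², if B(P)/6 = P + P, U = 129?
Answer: 27225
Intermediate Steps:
B(P) = 12*P (B(P) = 6*(P + P) = 6*(2*P) = 12*P)
(U + B(3))² = (129 + 12*3)² = (129 + 36)² = 165² = 27225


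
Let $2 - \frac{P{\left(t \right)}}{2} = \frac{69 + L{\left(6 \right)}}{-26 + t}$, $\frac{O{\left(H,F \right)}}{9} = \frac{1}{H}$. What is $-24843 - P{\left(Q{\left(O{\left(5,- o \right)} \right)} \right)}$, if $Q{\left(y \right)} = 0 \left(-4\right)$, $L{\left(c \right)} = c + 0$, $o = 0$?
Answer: $- \frac{323086}{13} \approx -24853.0$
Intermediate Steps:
$O{\left(H,F \right)} = \frac{9}{H}$
$L{\left(c \right)} = c$
$Q{\left(y \right)} = 0$
$P{\left(t \right)} = 4 - \frac{150}{-26 + t}$ ($P{\left(t \right)} = 4 - 2 \frac{69 + 6}{-26 + t} = 4 - 2 \frac{75}{-26 + t} = 4 - \frac{150}{-26 + t}$)
$-24843 - P{\left(Q{\left(O{\left(5,- o \right)} \right)} \right)} = -24843 - \frac{2 \left(-127 + 2 \cdot 0\right)}{-26 + 0} = -24843 - \frac{2 \left(-127 + 0\right)}{-26} = -24843 - 2 \left(- \frac{1}{26}\right) \left(-127\right) = -24843 - \frac{127}{13} = - \frac{323086}{13}$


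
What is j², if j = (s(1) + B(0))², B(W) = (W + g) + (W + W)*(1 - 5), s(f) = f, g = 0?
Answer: 1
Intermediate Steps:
B(W) = -7*W (B(W) = (W + 0) + (W + W)*(1 - 5) = W + (2*W)*(-4) = W - 8*W = -7*W)
j = 1 (j = (1 - 7*0)² = (1 + 0)² = 1² = 1)
j² = 1² = 1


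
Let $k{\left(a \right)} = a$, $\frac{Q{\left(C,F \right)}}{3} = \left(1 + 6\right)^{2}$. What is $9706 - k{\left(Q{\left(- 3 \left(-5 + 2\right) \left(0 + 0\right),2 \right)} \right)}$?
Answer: $9559$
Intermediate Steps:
$Q{\left(C,F \right)} = 147$ ($Q{\left(C,F \right)} = 3 \left(1 + 6\right)^{2} = 3 \cdot 7^{2} = 3 \cdot 49 = 147$)
$9706 - k{\left(Q{\left(- 3 \left(-5 + 2\right) \left(0 + 0\right),2 \right)} \right)} = 9706 - 147 = 9559$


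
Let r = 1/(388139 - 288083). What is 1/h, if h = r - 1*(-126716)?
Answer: 100056/12678696097 ≈ 7.8917e-6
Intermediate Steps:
r = 1/100056 ≈ 9.9944e-6
h = 12678696097/100056 (h = 1/100056 - 1*(-126716) = 1/100056 + 126716 = 12678696097/100056 ≈ 1.2672e+5)
1/h = 1/(12678696097/100056) = 100056/12678696097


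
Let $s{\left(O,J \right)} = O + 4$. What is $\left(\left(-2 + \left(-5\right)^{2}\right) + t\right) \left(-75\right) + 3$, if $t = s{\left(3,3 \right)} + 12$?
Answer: $-3147$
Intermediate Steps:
$s{\left(O,J \right)} = 4 + O$
$t = 19$ ($t = \left(4 + 3\right) + 12 = 7 + 12 = 19$)
$\left(\left(-2 + \left(-5\right)^{2}\right) + t\right) \left(-75\right) + 3 = \left(\left(-2 + \left(-5\right)^{2}\right) + 19\right) \left(-75\right) + 3 = \left(\left(-2 + 25\right) + 19\right) \left(-75\right) + 3 = \left(23 + 19\right) \left(-75\right) + 3 = 42 \left(-75\right) + 3 = -3150 + 3 = -3147$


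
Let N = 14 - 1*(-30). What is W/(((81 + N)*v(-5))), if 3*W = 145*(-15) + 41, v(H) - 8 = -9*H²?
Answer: 2134/81375 ≈ 0.026224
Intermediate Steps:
v(H) = 8 - 9*H²
N = 44 (N = 14 + 30 = 44)
W = -2134/3 (W = (145*(-15) + 41)/3 = (-2175 + 41)/3 = (⅓)*(-2134) = -2134/3 ≈ -711.33)
W/(((81 + N)*v(-5))) = -2134*1/((8 - 9*(-5)²)*(81 + 44))/3 = -2134*1/(125*(8 - 9*25))/3 = -2134*1/(125*(8 - 225))/3 = -2134/(3*(125*(-217))) = -2134/3/(-27125) = -2134/3*(-1/27125) = 2134/81375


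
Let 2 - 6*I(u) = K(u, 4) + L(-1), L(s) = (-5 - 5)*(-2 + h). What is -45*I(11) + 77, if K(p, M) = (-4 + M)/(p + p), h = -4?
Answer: 512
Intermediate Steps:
L(s) = 60 (L(s) = (-5 - 5)*(-2 - 4) = -10*(-6) = 60)
K(p, M) = (-4 + M)/(2*p) (K(p, M) = (-4 + M)/((2*p)) = (-4 + M)*(1/(2*p)) = (-4 + M)/(2*p))
I(u) = -29/3 (I(u) = 1/3 - ((-4 + 4)/(2*u) + 60)/6 = 1/3 - ((1/2)*0/u + 60)/6 = 1/3 - (0 + 60)/6 = 1/3 - 1/6*60 = 1/3 - 10 = -29/3)
-45*I(11) + 77 = -45*(-29/3) + 77 = 435 + 77 = 512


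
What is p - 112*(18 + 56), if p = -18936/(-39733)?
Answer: -329288168/39733 ≈ -8287.5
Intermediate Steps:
p = 18936/39733 (p = -18936*(-1/39733) = 18936/39733 ≈ 0.47658)
p - 112*(18 + 56) = 18936/39733 - 112*(18 + 56) = 18936/39733 - 112*74 = 18936/39733 - 1*8288 = 18936/39733 - 8288 = -329288168/39733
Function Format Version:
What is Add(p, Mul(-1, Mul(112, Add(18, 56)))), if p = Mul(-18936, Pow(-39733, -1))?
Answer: Rational(-329288168, 39733) ≈ -8287.5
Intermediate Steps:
p = Rational(18936, 39733) (p = Mul(-18936, Rational(-1, 39733)) = Rational(18936, 39733) ≈ 0.47658)
Add(p, Mul(-1, Mul(112, Add(18, 56)))) = Add(Rational(18936, 39733), Mul(-1, Mul(112, Add(18, 56)))) = Add(Rational(18936, 39733), Mul(-1, Mul(112, 74))) = Add(Rational(18936, 39733), Mul(-1, 8288)) = Add(Rational(18936, 39733), -8288) = Rational(-329288168, 39733)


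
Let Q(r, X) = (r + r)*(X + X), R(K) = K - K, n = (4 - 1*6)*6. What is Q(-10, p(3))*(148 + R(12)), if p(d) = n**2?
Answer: -852480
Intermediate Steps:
n = -12 (n = (4 - 6)*6 = -2*6 = -12)
p(d) = 144 (p(d) = (-12)**2 = 144)
R(K) = 0
Q(r, X) = 4*X*r (Q(r, X) = (2*r)*(2*X) = 4*X*r)
Q(-10, p(3))*(148 + R(12)) = (4*144*(-10))*(148 + 0) = -5760*148 = -852480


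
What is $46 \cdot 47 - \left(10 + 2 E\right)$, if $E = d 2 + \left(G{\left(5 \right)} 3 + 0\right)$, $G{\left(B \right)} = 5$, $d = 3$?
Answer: $2110$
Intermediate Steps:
$E = 21$ ($E = 3 \cdot 2 + \left(5 \cdot 3 + 0\right) = 6 + \left(15 + 0\right) = 6 + 15 = 21$)
$46 \cdot 47 - \left(10 + 2 E\right) = 46 \cdot 47 - 52 = 2162 - 52 = 2110$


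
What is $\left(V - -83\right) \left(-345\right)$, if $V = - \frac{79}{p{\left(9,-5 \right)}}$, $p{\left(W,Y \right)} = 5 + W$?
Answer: $- \frac{373635}{14} \approx -26688.0$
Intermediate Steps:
$V = - \frac{79}{14}$ ($V = - \frac{79}{5 + 9} = - \frac{79}{14} \approx -5.6429$)
$\left(V - -83\right) \left(-345\right) = \left(- \frac{79}{14} - -83\right) \left(-345\right) = \left(- \frac{79}{14} + 83\right) \left(-345\right) = \frac{1083}{14} \left(-345\right) = - \frac{373635}{14}$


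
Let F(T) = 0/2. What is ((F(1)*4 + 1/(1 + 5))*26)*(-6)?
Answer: -26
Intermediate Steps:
F(T) = 0 (F(T) = 0*(1/2) = 0)
((F(1)*4 + 1/(1 + 5))*26)*(-6) = ((0*4 + 1/(1 + 5))*26)*(-6) = ((0 + 1/6)*26)*(-6) = ((1/6)*26)*(-6) = (13/3)*(-6) = -26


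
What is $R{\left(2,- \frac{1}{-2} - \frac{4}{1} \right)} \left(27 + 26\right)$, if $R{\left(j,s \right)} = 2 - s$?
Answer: $\frac{583}{2} \approx 291.5$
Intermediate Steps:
$R{\left(2,- \frac{1}{-2} - \frac{4}{1} \right)} \left(27 + 26\right) = \left(2 - \left(- \frac{1}{-2} - \frac{4}{1}\right)\right) \left(27 + 26\right) = \left(2 - \left(\left(-1\right) \left(- \frac{1}{2}\right) - 4\right)\right) 53 = \left(2 - \left(\frac{1}{2} - 4\right)\right) 53 = \left(2 - - \frac{7}{2}\right) 53 = \left(2 + \frac{7}{2}\right) 53 = \frac{11}{2} \cdot 53 = \frac{583}{2}$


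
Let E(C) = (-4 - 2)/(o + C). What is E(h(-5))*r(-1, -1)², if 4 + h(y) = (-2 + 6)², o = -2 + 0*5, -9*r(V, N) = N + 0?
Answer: -1/135 ≈ -0.0074074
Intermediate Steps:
r(V, N) = -N/9 (r(V, N) = -(N + 0)/9 = -N/9)
o = -2 (o = -2 + 0 = -2)
h(y) = 12 (h(y) = -4 + (-2 + 6)² = -4 + 4² = -4 + 16 = 12)
E(C) = -6/(-2 + C) (E(C) = (-4 - 2)/(-2 + C) = -6/(-2 + C))
E(h(-5))*r(-1, -1)² = (-6/(-2 + 12))*(-⅑*(-1))² = (-6/10)*(⅑)² = -6*⅒*(1/81) = -⅗*1/81 = -1/135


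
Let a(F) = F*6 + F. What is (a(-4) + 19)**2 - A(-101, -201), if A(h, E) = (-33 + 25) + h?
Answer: 190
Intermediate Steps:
A(h, E) = -8 + h
a(F) = 7*F (a(F) = 6*F + F = 7*F)
(a(-4) + 19)**2 - A(-101, -201) = (7*(-4) + 19)**2 - (-8 - 101) = (-28 + 19)**2 - 1*(-109) = (-9)**2 + 109 = 81 + 109 = 190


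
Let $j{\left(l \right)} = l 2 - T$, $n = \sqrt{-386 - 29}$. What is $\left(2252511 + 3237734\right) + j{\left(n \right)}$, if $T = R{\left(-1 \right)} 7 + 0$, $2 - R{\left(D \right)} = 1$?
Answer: $5490238 + 2 i \sqrt{415} \approx 5.4902 \cdot 10^{6} + 40.743 i$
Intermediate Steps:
$R{\left(D \right)} = 1$ ($R{\left(D \right)} = 2 - 1 = 1$)
$T = 7$ ($T = 1 \cdot 7 + 0 = 7 + 0 = 7$)
$n = i \sqrt{415}$ ($n = \sqrt{-415} = i \sqrt{415} \approx 20.372 i$)
$j{\left(l \right)} = -7 + 2 l$ ($j{\left(l \right)} = l 2 - 7 = 2 l - 7 = -7 + 2 l$)
$\left(2252511 + 3237734\right) + j{\left(n \right)} = \left(2252511 + 3237734\right) - \left(7 - 2 i \sqrt{415}\right) = 5490245 - \left(7 - 2 i \sqrt{415}\right) = 5490238 + 2 i \sqrt{415}$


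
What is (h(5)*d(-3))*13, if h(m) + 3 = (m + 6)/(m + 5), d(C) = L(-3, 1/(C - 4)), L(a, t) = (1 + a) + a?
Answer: 247/2 ≈ 123.50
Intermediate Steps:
L(a, t) = 1 + 2*a
d(C) = -5 (d(C) = 1 + 2*(-3) = 1 - 6 = -5)
h(m) = -3 + (6 + m)/(5 + m) (h(m) = -3 + (m + 6)/(m + 5) = -3 + (6 + m)/(5 + m))
(h(5)*d(-3))*13 = (((-9 - 2*5)/(5 + 5))*(-5))*13 = (((-9 - 10)/10)*(-5))*13 = (((1/10)*(-19))*(-5))*13 = -19/10*(-5)*13 = (19/2)*13 = 247/2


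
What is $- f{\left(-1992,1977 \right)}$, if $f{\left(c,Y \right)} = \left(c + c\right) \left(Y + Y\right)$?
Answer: $15752736$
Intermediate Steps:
$f{\left(c,Y \right)} = 4 Y c$ ($f{\left(c,Y \right)} = 2 c 2 Y = 4 Y c$)
$- f{\left(-1992,1977 \right)} = - 4 \cdot 1977 \left(-1992\right) = \left(-1\right) \left(-15752736\right) = 15752736$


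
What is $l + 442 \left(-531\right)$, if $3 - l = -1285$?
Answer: $-233414$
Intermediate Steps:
$l = 1288$ ($l = 3 - -1285 = 3 + 1285 = 1288$)
$l + 442 \left(-531\right) = 1288 + 442 \left(-531\right) = 1288 - 234702 = -233414$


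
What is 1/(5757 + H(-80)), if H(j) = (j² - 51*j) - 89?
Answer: 1/16148 ≈ 6.1927e-5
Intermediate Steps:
H(j) = -89 + j² - 51*j
1/(5757 + H(-80)) = 1/(5757 + (-89 + (-80)² - 51*(-80))) = 1/(5757 + (-89 + 6400 + 4080)) = 1/(5757 + 10391) = 1/16148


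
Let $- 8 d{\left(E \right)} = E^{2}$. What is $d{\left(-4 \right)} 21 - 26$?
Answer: $-68$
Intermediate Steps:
$d{\left(E \right)} = - \frac{E^{2}}{8}$
$d{\left(-4 \right)} 21 - 26 = - \frac{\left(-4\right)^{2}}{8} \cdot 21 - 26 = \left(- \frac{1}{8}\right) 16 \cdot 21 - 26 = \left(-2\right) 21 - 26 = -42 - 26 = -68$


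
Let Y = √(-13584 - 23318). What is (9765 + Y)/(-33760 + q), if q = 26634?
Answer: -1395/1018 - I*√36902/7126 ≈ -1.3703 - 0.026957*I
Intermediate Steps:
Y = I*√36902 (Y = √(-36902) = I*√36902 ≈ 192.1*I)
(9765 + Y)/(-33760 + q) = (9765 + I*√36902)/(-33760 + 26634) = (9765 + I*√36902)/(-7126) = (9765 + I*√36902)*(-1/7126) = -1395/1018 - I*√36902/7126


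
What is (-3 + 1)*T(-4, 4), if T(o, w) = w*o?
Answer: 32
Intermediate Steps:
T(o, w) = o*w
(-3 + 1)*T(-4, 4) = (-3 + 1)*(-4*4) = -2*(-16) = 32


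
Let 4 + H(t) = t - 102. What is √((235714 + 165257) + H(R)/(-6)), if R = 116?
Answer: 2*√902181/3 ≈ 633.22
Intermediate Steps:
H(t) = -106 + t (H(t) = -4 + (t - 102) = -4 + (-102 + t) = -106 + t)
√((235714 + 165257) + H(R)/(-6)) = √((235714 + 165257) + (-106 + 116)/(-6)) = √(400971 - ⅙*10) = √(400971 - 5/3) = √(1202908/3) = 2*√902181/3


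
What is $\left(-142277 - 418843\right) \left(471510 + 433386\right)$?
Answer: $-507755243520$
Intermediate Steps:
$\left(-142277 - 418843\right) \left(471510 + 433386\right) = \left(-561120\right) 904896 = -507755243520$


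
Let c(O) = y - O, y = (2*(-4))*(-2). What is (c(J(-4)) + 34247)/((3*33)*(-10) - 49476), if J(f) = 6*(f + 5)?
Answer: -11419/16822 ≈ -0.67881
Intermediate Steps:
J(f) = 30 + 6*f (J(f) = 6*(5 + f) = 30 + 6*f)
y = 16 (y = -8*(-2) = 16)
c(O) = 16 - O
(c(J(-4)) + 34247)/((3*33)*(-10) - 49476) = ((16 - (30 + 6*(-4))) + 34247)/((3*33)*(-10) - 49476) = ((16 - (30 - 24)) + 34247)/(99*(-10) - 49476) = ((16 - 1*6) + 34247)/(-990 - 49476) = ((16 - 6) + 34247)/(-50466) = (10 + 34247)*(-1/50466) = 34257*(-1/50466) = -11419/16822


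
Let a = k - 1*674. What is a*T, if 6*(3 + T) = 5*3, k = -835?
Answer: 1509/2 ≈ 754.50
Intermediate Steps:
T = -1/2 (T = -3 + (5*3)/6 = -3 + (1/6)*15 = -3 + 5/2 = -1/2 ≈ -0.50000)
a = -1509 (a = -835 - 1*674 = -835 - 674 = -1509)
a*T = -1509*(-1/2) = 1509/2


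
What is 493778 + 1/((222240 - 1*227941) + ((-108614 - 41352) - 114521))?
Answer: 133412890263/270188 ≈ 4.9378e+5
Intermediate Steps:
493778 + 1/((222240 - 1*227941) + ((-108614 - 41352) - 114521)) = 493778 + 1/((222240 - 227941) + (-149966 - 114521)) = 493778 + 1/(-5701 - 264487) = 493778 + 1/(-270188) = 493778 - 1/270188 = 133412890263/270188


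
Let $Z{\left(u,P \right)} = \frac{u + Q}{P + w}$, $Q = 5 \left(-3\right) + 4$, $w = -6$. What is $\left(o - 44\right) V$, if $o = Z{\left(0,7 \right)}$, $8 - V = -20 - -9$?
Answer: $-1045$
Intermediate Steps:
$Q = -11$ ($Q = -15 + 4 = -11$)
$V = 19$ ($V = 8 - \left(-20 - -9\right) = 8 - \left(-20 + 9\right) = 8 - -11 = 8 + 11 = 19$)
$Z{\left(u,P \right)} = \frac{-11 + u}{-6 + P}$ ($Z{\left(u,P \right)} = \frac{u - 11}{P - 6} = \frac{-11 + u}{-6 + P}$)
$o = -11$ ($o = \frac{-11 + 0}{-6 + 7} = 1^{-1} \left(-11\right) = 1 \left(-11\right) = -11$)
$\left(o - 44\right) V = \left(-11 - 44\right) 19 = \left(-55\right) 19 = -1045$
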